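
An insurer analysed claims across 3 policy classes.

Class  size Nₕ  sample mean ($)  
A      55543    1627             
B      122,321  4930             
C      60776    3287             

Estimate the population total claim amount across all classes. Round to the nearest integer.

A: 55543·1627 = 90368461
B: 122321·4930 = 603042530
C: 60776·3287 = 199770712
τ̂ = Σ Nₕx̄ₕ = 893181703.

893181703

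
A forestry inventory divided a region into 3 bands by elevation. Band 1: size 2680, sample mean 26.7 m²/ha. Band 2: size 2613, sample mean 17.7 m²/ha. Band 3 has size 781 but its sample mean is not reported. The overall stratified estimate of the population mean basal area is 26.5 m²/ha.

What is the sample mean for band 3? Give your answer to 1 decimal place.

Σ Nₕx̄ₕ = N·μ, so 781·x̄_3 = 6074·26.5 − (2680·26.7 + 2613·17.7).
= 160961 − 117806.1 = 43154.9.
x̄_3 = 43154.9 / 781 = 55.256... → 55.3.

55.3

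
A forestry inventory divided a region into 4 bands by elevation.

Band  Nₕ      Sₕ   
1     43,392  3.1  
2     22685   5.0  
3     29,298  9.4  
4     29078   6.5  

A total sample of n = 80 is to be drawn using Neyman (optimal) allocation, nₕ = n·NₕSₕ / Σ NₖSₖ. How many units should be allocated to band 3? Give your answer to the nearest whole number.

31

Σ NₕSₕ = 43392·3.1 + 22685·5.0 + 29298·9.4 + 29078·6.5 = 712348.4.
Share for 3: 275401.2/712348.4 = 0.38661.
n_3 = 80 × 0.38661 = 30.929... → 31.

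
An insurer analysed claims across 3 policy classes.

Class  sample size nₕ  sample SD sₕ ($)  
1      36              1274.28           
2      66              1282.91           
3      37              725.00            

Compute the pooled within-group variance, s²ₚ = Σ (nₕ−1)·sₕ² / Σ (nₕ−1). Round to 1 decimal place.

1343646.4

1: (36−1)·1274.28² = 35·1623789.5184 = 56832633.144
2: (66−1)·1282.91² = 65·1645858.0681 = 106980774.4265
3: (37−1)·725.00² = 36·525625 = 18922500
Numerator = 182735907.5705; denominator = Σ(nₕ−1) = 136.
s²ₚ = 182735907.5705/136 = 1343646.379... → 1343646.4.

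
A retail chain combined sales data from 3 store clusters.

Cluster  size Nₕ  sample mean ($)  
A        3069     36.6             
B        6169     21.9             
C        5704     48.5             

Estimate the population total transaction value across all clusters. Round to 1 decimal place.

Population total = Σ Nₕ·x̄ₕ (each stratum's size times its mean).
3069·36.6 + 6169·21.9 + 5704·48.5 = 112325.4 + 135101.1 + 276644 = 524070.5.

524070.5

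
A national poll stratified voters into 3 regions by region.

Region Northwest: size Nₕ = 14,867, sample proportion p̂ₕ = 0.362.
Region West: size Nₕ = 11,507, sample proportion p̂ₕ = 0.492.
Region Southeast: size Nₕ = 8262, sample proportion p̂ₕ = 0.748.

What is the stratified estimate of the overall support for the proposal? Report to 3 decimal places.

N = 14867 + 11507 + 8262 = 34636.
Overall proportion = Σ (Nₕ/N)·p̂ₕ.
Σ Nₕp̂ₕ = 5381.854 + 5661.444 + 6179.976 = 17223.274.
17223.274 / 34636 = 0.49727... → 0.497.

0.497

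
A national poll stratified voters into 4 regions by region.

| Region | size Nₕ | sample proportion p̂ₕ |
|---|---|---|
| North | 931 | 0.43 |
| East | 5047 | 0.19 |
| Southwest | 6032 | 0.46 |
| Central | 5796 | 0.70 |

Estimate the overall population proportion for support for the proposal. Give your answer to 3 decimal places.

N = 931 + 5047 + 6032 + 5796 = 17806.
Overall proportion = Σ (Nₕ/N)·p̂ₕ.
Σ Nₕp̂ₕ = 400.33 + 958.93 + 2774.72 + 4057.2 = 8191.18.
8191.18 / 17806 = 0.46002... → 0.460.

0.460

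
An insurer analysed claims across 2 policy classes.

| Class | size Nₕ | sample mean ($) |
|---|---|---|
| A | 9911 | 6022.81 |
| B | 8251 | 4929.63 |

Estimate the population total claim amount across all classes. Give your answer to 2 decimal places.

A: 9911·6022.81 = 59692069.91
B: 8251·4929.63 = 40674377.13
τ̂ = Σ Nₕx̄ₕ = 100366447.04.

100366447.04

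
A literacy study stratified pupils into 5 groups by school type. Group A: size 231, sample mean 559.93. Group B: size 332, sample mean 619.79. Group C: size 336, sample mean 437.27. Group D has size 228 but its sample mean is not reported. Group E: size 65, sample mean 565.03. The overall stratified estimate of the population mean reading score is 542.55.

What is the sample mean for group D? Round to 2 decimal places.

561.21

N = 231 + 332 + 336 + 228 + 65 = 1192.
Overall total = μ·N = 542.55·1192 = 646719.6.
Subtract the known strata: 231·559.93 + 332·619.79 + 336·437.27 + 65·565.03 = 518763.78.
Remaining total for group D: 646719.6 − 518763.78 = 127955.82.
Divide by its size: 127955.82 / 228 = 561.2097... → 561.21.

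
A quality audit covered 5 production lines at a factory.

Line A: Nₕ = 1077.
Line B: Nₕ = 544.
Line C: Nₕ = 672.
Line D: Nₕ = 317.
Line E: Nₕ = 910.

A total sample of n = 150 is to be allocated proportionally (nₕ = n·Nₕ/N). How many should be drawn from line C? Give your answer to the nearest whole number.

Share of line C = 672/3520 = 0.19091.
Allocate 150 × 0.19091 = 28.636... → 29.

29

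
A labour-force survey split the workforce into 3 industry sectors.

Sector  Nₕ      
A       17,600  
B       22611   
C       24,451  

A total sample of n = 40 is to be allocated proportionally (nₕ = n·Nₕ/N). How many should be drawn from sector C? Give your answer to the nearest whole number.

15

N = 17600 + 22611 + 24451 = 64662.
n_C = 40·24451/64662 = 15.125... → 15.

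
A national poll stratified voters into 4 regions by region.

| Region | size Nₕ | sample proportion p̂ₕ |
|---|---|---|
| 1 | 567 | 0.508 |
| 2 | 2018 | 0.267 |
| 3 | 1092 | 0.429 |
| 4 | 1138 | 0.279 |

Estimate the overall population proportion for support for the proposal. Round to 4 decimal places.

Wₕ = Nₕ/N with N = 4815: 0.1178, 0.4191, 0.2268, 0.2363.
p̂_st = 0.1178·0.508 + 0.4191·0.267 + 0.2268·0.429 + 0.2363·0.279 ≈ 0.334956... → 0.3350.

0.3350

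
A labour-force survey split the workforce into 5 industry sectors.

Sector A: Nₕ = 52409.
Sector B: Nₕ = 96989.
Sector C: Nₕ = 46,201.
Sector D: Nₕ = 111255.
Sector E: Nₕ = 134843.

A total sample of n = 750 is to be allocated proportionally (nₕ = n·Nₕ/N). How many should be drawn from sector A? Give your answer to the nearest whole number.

N = 52409 + 96989 + 46201 + 111255 + 134843 = 441697.
n_A = 750·52409/441697 = 88.990... → 89.

89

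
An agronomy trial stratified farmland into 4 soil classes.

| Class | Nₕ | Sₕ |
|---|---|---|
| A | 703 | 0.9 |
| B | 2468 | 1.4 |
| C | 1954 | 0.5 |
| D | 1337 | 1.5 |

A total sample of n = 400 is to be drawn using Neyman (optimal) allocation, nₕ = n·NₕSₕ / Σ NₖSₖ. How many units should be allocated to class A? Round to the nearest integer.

Σ NₕSₕ = 703·0.9 + 2468·1.4 + 1954·0.5 + 1337·1.5 = 7070.4.
Share for A: 632.7/7070.4 = 0.08949.
n_A = 400 × 0.08949 = 35.794... → 36.

36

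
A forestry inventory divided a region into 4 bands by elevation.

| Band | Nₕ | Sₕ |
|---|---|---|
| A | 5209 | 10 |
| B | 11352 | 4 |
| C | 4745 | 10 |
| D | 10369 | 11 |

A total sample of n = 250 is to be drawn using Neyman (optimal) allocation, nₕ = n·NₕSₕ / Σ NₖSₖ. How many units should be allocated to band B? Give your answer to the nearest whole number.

Σ NₕSₕ = 5209·10 + 11352·4 + 4745·10 + 10369·11 = 259007.
Share for B: 45408/259007 = 0.17532.
n_B = 250 × 0.17532 = 43.829... → 44.

44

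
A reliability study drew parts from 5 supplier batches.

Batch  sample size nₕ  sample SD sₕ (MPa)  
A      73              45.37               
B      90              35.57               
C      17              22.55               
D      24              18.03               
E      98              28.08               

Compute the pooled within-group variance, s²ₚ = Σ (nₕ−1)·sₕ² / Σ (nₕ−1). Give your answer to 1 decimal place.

Degrees of freedom: 72 + 89 + 16 + 23 + 97 = 297.
Σ(nₕ−1)sₕ² = 72·2058.4369 + 89·1265.2249 + 16·508.5025 + 23·325.0809 + 97·788.4864 = 352908.5544.
s²ₚ = 352908.5544 / 297 = 1188.244... → 1188.2.

1188.2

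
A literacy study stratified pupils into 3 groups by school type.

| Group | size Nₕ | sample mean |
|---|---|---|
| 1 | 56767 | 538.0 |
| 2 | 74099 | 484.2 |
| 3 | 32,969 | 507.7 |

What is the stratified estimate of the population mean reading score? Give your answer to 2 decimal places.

N = 163835; weights Wₕ = Nₕ/N = (0.3465, 0.4523, 0.2012).
x̄_st = Σ Wₕ·x̄ₕ = 0.3465·538.0 + 0.4523·484.2 + 0.2012·507.7 ≈ 507.5701...
→ 507.57.

507.57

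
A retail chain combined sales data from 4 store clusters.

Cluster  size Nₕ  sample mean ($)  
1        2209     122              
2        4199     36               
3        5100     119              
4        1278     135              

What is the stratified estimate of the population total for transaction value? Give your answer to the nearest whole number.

1: 2209·122 = 269498
2: 4199·36 = 151164
3: 5100·119 = 606900
4: 1278·135 = 172530
τ̂ = Σ Nₕx̄ₕ = 1200092.

1200092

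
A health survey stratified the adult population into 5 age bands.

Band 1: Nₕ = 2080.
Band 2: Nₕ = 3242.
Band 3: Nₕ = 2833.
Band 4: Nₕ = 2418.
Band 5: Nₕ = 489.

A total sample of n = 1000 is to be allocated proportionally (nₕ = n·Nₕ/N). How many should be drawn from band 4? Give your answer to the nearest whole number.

219

Share of band 4 = 2418/11062 = 0.21859.
Allocate 1000 × 0.21859 = 218.586... → 219.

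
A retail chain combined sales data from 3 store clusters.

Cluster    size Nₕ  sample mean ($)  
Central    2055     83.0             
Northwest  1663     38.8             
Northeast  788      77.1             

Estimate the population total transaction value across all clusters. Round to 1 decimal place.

Central: 2055·83.0 = 170565
Northwest: 1663·38.8 = 64524.4
Northeast: 788·77.1 = 60754.8
τ̂ = Σ Nₕx̄ₕ = 295844.2.

295844.2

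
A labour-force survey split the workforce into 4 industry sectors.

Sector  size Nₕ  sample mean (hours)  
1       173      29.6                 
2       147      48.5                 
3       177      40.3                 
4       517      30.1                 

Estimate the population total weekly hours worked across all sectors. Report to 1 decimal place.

34945.1

Population total = Σ Nₕ·x̄ₕ (each stratum's size times its mean).
173·29.6 + 147·48.5 + 177·40.3 + 517·30.1 = 5120.8 + 7129.5 + 7133.1 + 15561.7 = 34945.1.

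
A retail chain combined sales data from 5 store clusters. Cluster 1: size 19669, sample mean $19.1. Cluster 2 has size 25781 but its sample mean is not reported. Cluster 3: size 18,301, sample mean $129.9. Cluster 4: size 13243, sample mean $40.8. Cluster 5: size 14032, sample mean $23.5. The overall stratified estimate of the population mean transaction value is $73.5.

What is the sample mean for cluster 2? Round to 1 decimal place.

119.0

N = 19669 + 25781 + 18301 + 13243 + 14032 = 91026.
Overall total = μ·N = 73.5·91026 = 6690411.
Subtract the known strata: 19669·19.1 + 18301·129.9 + 13243·40.8 + 14032·23.5 = 3623044.2.
Remaining total for cluster 2: 6690411 − 3623044.2 = 3067366.8.
Divide by its size: 3067366.8 / 25781 = 118.978... → 119.0.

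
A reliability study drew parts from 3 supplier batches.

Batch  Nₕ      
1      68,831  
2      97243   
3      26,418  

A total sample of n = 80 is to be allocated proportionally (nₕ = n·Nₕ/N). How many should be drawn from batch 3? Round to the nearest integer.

11

N = 68831 + 97243 + 26418 = 192492.
n_3 = 80·26418/192492 = 10.979... → 11.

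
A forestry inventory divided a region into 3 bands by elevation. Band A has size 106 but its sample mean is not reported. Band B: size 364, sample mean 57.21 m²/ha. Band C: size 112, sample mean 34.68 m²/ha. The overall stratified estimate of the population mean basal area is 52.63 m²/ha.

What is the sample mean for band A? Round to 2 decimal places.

55.87

Σ Nₕx̄ₕ = N·μ, so 106·x̄_A = 582·52.63 − (364·57.21 + 112·34.68).
= 30630.66 − 24708.6 = 5922.06.
x̄_A = 5922.06 / 106 = 55.8685... → 55.87.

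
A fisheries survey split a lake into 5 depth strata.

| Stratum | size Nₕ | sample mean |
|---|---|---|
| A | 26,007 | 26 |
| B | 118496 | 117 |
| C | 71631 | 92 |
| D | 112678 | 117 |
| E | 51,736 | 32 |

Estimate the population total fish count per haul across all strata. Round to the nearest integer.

Estimate total by summing Nₕ·x̄ₕ over strata.
26007·26 + 118496·117 + 71631·92 + 112678·117 + 51736·32 = 676182 + 13864032 + 6590052 + 13183326 + 1655552 = 35969144.

35969144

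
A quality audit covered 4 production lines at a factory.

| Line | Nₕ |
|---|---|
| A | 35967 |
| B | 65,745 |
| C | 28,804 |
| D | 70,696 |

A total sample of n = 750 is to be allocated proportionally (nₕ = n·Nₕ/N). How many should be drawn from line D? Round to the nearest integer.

264

N = 35967 + 65745 + 28804 + 70696 = 201212.
n_D = 750·70696/201212 = 263.513... → 264.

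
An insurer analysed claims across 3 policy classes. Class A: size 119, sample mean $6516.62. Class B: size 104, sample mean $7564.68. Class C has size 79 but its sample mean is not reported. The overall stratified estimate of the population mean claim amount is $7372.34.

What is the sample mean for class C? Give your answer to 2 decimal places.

8408.13

Σ Nₕx̄ₕ = N·μ, so 79·x̄_C = 302·7372.34 − (119·6516.62 + 104·7564.68).
= 2226446.68 − 1562204.5 = 664242.18.
x̄_C = 664242.18 / 79 = 8408.1289... → 8408.13.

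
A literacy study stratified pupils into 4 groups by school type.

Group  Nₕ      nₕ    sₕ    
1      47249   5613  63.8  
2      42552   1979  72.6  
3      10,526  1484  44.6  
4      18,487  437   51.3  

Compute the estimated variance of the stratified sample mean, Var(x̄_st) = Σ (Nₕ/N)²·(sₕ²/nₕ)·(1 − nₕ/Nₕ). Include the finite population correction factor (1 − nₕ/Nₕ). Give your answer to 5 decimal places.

0.57817

N = 118814. Term for each stratum: Wₕ²sₕ²/nₕ·(1−nₕ/Nₕ).
Var(x̄_st) = 0.10105847 + 0.32572366 + 0.00903709 + 0.14235139 = 0.57817060 → 0.57817.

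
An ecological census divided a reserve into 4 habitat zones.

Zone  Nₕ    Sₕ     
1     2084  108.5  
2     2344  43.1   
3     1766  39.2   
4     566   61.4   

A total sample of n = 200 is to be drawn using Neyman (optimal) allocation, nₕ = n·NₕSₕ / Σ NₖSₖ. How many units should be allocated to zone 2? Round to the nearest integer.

47

Σ NₕSₕ = 2084·108.5 + 2344·43.1 + 1766·39.2 + 566·61.4 = 431120.
Share for 2: 101026.4/431120 = 0.23433.
n_2 = 200 × 0.23433 = 46.867... → 47.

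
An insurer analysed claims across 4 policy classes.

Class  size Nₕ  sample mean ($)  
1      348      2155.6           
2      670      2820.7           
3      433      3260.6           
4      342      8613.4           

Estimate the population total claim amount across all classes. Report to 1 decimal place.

6997640.4

Estimate total by summing Nₕ·x̄ₕ over strata.
348·2155.6 + 670·2820.7 + 433·3260.6 + 342·8613.4 = 750148.8 + 1889869 + 1411839.8 + 2945782.8 = 6997640.4.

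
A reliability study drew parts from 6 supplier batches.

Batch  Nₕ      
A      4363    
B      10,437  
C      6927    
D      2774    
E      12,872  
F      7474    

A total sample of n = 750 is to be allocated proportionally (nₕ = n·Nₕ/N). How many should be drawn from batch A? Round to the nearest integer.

N = 4363 + 10437 + 6927 + 2774 + 12872 + 7474 = 44847.
n_A = 750·4363/44847 = 72.965... → 73.

73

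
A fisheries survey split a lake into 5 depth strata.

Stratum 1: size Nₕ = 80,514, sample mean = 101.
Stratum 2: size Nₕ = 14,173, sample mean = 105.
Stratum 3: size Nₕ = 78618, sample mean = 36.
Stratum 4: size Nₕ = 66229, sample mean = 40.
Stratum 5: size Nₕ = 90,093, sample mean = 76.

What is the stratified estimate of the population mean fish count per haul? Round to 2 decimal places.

N = 80514 + 14173 + 78618 + 66229 + 90093 = 329627.
Weight each subgroup mean by Nₕ/N and sum.
Σ Nₕx̄ₕ = 80514·101 + 14173·105 + 78618·36 + 66229·40 + 90093·76 = 8131914 + 1488165 + 2830248 + 2649160 + 6847068 = 21946555.
Divide by N: 21946555 / 329627 = 66.5800... → 66.58.

66.58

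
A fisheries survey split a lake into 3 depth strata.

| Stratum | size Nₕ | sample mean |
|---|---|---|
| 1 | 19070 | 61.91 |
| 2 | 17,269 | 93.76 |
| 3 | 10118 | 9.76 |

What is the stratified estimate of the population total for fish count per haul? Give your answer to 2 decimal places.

2898516.82

1: 19070·61.91 = 1180623.7
2: 17269·93.76 = 1619141.44
3: 10118·9.76 = 98751.68
τ̂ = Σ Nₕx̄ₕ = 2898516.82.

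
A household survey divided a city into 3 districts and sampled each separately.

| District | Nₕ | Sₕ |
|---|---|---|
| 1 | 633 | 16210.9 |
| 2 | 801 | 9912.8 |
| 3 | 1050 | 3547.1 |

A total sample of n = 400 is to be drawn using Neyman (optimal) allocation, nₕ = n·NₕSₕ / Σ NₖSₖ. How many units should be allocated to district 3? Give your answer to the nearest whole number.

1: NₕSₕ = 633·16210.9 = 10261499.7
2: NₕSₕ = 801·9912.8 = 7940152.8
3: NₕSₕ = 1050·3547.1 = 3724455
Σ NₕSₕ = 21926107.5.
n_3 = 400·3724455/21926107.5 = 67.946... → 68.

68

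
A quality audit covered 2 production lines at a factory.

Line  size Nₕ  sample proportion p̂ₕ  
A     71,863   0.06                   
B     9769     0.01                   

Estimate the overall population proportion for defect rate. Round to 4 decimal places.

Wₕ = Nₕ/N with N = 81632: 0.8803, 0.1197.
p̂_st = 0.8803·0.06 + 0.1197·0.01 ≈ 0.054016... → 0.0540.

0.0540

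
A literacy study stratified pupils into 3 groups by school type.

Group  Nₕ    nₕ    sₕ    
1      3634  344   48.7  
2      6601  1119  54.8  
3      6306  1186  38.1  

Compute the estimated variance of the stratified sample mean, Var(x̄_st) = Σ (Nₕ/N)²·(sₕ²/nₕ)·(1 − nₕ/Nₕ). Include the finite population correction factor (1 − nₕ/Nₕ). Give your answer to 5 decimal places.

N = 16541; Wₕ = Nₕ/N.
group 1: (3634/16541)²·48.7²/344·(1 − 344/3634) = 0.30127062
group 2: (6601/16541)²·54.8²/1119·(1 − 1119/6601) = 0.35494108
group 3: (6306/16541)²·38.1²/1186·(1 − 1186/6306) = 0.14443275
Sum = 0.80064445 → 0.80064.

0.80064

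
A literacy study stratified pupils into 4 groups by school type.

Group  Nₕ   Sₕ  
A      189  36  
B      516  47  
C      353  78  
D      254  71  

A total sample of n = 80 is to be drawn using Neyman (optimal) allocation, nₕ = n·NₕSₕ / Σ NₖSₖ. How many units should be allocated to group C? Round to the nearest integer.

29

A: NₕSₕ = 189·36 = 6804
B: NₕSₕ = 516·47 = 24252
C: NₕSₕ = 353·78 = 27534
D: NₕSₕ = 254·71 = 18034
Σ NₕSₕ = 76624.
n_C = 80·27534/76624 = 28.747... → 29.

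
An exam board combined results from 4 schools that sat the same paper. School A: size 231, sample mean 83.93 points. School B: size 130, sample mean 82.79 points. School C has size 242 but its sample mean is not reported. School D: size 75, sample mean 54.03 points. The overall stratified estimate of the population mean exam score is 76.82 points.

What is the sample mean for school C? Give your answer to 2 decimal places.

N = 231 + 130 + 242 + 75 = 678.
Overall total = μ·N = 76.82·678 = 52083.96.
Subtract the known strata: 231·83.93 + 130·82.79 + 75·54.03 = 34202.78.
Remaining total for school C: 52083.96 − 34202.78 = 17881.18.
Divide by its size: 17881.18 / 242 = 73.8892... → 73.89.

73.89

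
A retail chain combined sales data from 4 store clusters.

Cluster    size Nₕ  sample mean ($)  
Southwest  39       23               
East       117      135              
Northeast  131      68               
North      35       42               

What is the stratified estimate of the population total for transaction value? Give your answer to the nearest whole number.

27070

Southwest: 39·23 = 897
East: 117·135 = 15795
Northeast: 131·68 = 8908
North: 35·42 = 1470
τ̂ = Σ Nₕx̄ₕ = 27070.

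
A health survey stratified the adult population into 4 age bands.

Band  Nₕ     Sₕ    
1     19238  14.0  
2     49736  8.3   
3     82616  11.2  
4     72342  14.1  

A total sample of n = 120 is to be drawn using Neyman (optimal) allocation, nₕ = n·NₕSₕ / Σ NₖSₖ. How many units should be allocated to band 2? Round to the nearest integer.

19

Σ NₕSₕ = 19238·14.0 + 49736·8.3 + 82616·11.2 + 72342·14.1 = 2627462.2.
Share for 2: 412808.8/2627462.2 = 0.15711.
n_2 = 120 × 0.15711 = 18.854... → 19.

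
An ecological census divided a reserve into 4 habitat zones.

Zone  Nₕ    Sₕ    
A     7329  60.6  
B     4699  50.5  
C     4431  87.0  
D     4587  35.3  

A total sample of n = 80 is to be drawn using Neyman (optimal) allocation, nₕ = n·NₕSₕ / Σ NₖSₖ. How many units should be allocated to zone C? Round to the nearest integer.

Σ NₕSₕ = 7329·60.6 + 4699·50.5 + 4431·87.0 + 4587·35.3 = 1228855.
Share for C: 385497/1228855 = 0.31370.
n_C = 80 × 0.31370 = 25.096... → 25.

25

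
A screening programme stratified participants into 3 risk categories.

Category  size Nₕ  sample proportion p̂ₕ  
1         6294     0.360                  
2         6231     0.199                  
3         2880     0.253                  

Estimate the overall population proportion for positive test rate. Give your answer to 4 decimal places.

0.2749

Wₕ = Nₕ/N with N = 15405: 0.4086, 0.4045, 0.1870.
p̂_st = 0.4086·0.360 + 0.4045·0.199 + 0.1870·0.253 ≈ 0.274875... → 0.2749.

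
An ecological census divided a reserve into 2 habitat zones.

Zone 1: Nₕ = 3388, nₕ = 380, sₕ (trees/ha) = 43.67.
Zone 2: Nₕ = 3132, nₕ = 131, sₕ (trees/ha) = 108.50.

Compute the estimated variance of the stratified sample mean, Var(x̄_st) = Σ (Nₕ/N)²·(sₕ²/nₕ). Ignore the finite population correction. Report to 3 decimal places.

22.092

N = 6520; Wₕ = Nₕ/N.
zone 1: (3388/6520)²·43.67²/380 = 1.355110
zone 2: (3132/6520)²·108.50²/131 = 20.736550
Sum = 22.091659 → 22.092.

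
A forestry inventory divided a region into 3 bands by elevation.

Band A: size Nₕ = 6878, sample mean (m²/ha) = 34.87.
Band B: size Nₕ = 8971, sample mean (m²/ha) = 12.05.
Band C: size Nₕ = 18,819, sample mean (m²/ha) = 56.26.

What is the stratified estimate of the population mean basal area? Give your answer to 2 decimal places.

N = 34668; weights Wₕ = Nₕ/N = (0.1984, 0.2588, 0.5428).
x̄_st = Σ Wₕ·x̄ₕ = 0.1984·34.87 + 0.2588·12.05 + 0.5428·56.26 ≈ 40.5761...
→ 40.58.

40.58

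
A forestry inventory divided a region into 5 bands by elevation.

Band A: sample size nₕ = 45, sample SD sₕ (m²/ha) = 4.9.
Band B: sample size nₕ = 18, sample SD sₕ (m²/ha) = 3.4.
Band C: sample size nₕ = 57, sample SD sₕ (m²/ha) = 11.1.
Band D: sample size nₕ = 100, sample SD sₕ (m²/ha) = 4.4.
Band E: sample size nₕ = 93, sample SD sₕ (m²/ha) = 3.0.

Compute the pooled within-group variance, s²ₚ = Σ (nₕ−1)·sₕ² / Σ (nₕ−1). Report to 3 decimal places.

35.381

A: (45−1)·4.9² = 44·24.01 = 1056.44
B: (18−1)·3.4² = 17·11.56 = 196.52
C: (57−1)·11.1² = 56·123.21 = 6899.76
D: (100−1)·4.4² = 99·19.36 = 1916.64
E: (93−1)·3.0² = 92·9 = 828
Numerator = 10897.36; denominator = Σ(nₕ−1) = 308.
s²ₚ = 10897.36/308 = 35.38104... → 35.381.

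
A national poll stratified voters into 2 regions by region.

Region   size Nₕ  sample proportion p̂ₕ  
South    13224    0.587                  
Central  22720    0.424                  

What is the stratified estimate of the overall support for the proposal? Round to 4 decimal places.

Wₕ = Nₕ/N with N = 35944: 0.3679, 0.6321.
p̂_st = 0.3679·0.587 + 0.6321·0.424 ≈ 0.483969... → 0.4840.

0.4840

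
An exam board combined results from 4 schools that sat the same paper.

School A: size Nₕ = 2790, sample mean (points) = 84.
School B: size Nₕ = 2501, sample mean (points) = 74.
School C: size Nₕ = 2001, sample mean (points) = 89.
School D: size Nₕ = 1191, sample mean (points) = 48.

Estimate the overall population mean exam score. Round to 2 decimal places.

N = 8483; weights Wₕ = Nₕ/N = (0.3289, 0.2948, 0.2359, 0.1404).
x̄_st = Σ Wₕ·x̄ₕ = 0.3289·84 + 0.2948·74 + 0.2359·89 + 0.1404·48 ≈ 77.1768...
→ 77.18.

77.18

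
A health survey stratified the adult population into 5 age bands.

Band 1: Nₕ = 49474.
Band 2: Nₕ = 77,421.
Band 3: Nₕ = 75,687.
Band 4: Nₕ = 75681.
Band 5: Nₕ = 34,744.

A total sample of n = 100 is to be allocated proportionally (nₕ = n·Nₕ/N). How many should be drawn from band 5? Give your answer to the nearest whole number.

11

N = 49474 + 77421 + 75687 + 75681 + 34744 = 313007.
n_5 = 100·34744/313007 = 11.100... → 11.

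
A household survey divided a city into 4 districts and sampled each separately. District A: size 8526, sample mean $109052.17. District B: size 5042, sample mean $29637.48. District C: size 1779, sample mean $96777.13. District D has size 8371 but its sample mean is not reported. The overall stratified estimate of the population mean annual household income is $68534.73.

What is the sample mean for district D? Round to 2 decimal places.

N = 8526 + 5042 + 1779 + 8371 = 23718.
Overall total = μ·N = 68534.73·23718 = 1625506726.14.
Subtract the known strata: 8526·109052.17 + 5042·29637.48 + 1779·96777.13 = 1251377489.85.
Remaining total for district D: 1625506726.14 − 1251377489.85 = 374129236.29.
Divide by its size: 374129236.29 / 8371 = 44693.4938... → 44693.49.

44693.49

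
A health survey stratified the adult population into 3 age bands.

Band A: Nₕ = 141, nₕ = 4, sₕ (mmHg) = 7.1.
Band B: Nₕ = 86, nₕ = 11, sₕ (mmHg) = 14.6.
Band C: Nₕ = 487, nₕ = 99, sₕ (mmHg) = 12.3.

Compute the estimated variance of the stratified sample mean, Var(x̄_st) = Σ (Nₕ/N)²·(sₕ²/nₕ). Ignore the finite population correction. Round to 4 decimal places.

N = 714; Wₕ = Nₕ/N.
band A: (141/714)²·7.1²/4 = 0.4914717
band B: (86/714)²·14.6²/11 = 0.2811341
band C: (487/714)²·12.3²/99 = 0.7109459
Sum = 1.4835516 → 1.4836.

1.4836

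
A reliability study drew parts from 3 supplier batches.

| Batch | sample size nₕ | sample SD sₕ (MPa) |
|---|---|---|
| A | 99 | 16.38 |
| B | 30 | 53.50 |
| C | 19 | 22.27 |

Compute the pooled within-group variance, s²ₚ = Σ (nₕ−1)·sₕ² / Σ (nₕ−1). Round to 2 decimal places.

A: (99−1)·16.38² = 98·268.3044 = 26293.8312
B: (30−1)·53.50² = 29·2862.25 = 83005.25
C: (19−1)·22.27² = 18·495.9529 = 8927.1522
Numerator = 118226.2334; denominator = Σ(nₕ−1) = 145.
s²ₚ = 118226.2334/145 = 815.3533... → 815.35.

815.35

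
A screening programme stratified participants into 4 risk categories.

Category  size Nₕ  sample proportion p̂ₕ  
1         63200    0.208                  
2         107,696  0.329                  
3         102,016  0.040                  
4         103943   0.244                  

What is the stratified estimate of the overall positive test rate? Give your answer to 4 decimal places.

Wₕ = Nₕ/N with N = 376855: 0.1677, 0.2858, 0.2707, 0.2758.
p̂_st = 0.1677·0.208 + 0.2858·0.329 + 0.2707·0.040 + 0.2758·0.244 ≈ 0.207030... → 0.2070.

0.2070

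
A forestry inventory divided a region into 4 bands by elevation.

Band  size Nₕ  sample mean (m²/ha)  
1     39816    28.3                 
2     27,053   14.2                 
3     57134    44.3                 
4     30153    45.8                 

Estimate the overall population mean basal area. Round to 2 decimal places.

35.18

x̄_st = (Σ Nₕx̄ₕ) / (Σ Nₕ) = (39816·28.3 + 27053·14.2 + 57134·44.3 + 30153·45.8) / 154156
= 5422989 / 154156 = 35.1786... → 35.18.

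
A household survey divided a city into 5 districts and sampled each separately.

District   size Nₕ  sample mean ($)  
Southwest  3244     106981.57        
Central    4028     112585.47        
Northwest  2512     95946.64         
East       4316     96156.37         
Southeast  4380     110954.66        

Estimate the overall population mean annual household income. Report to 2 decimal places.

x̄_st = (Σ Nₕx̄ₕ) / (Σ Nₕ) = (3244·106981.57 + 4028·112585.47 + 2512·95946.64 + 4316·96156.37 + 4380·110954.66) / 18480
= 1942552749.64 / 18480 = 105116.4908... → 105116.49.

105116.49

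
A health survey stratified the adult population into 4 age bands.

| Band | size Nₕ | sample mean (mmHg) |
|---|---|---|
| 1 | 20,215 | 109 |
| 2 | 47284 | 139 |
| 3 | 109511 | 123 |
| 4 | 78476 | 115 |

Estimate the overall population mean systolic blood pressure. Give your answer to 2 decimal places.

122.40

x̄_st = (Σ Nₕx̄ₕ) / (Σ Nₕ) = (20215·109 + 47284·139 + 109511·123 + 78476·115) / 255486
= 31270504 / 255486 = 122.3962... → 122.40.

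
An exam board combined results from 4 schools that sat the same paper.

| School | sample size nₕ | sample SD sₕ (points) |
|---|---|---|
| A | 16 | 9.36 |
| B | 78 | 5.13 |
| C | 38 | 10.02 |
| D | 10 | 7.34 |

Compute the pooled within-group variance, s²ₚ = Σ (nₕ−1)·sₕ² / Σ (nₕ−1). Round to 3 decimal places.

54.639

A: (16−1)·9.36² = 15·87.6096 = 1314.144
B: (78−1)·5.13² = 77·26.3169 = 2026.4013
C: (38−1)·10.02² = 37·100.4004 = 3714.8148
D: (10−1)·7.34² = 9·53.8756 = 484.8804
Numerator = 7540.2405; denominator = Σ(nₕ−1) = 138.
s²ₚ = 7540.2405/138 = 54.63942... → 54.639.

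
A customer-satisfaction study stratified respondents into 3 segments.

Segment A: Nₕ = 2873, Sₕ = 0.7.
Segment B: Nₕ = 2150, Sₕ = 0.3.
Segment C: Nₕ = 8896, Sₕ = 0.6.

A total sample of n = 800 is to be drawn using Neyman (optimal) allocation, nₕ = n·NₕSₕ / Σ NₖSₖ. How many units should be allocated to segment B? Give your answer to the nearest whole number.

65

Σ NₕSₕ = 2873·0.7 + 2150·0.3 + 8896·0.6 = 7993.7.
Share for B: 645/7993.7 = 0.08069.
n_B = 800 × 0.08069 = 64.551... → 65.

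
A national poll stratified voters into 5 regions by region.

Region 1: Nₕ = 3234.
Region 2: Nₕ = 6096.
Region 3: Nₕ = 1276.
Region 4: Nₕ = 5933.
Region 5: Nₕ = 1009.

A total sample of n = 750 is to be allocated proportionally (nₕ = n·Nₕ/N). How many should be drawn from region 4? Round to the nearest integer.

254

Share of region 4 = 5933/17548 = 0.33810.
Allocate 750 × 0.33810 = 253.576... → 254.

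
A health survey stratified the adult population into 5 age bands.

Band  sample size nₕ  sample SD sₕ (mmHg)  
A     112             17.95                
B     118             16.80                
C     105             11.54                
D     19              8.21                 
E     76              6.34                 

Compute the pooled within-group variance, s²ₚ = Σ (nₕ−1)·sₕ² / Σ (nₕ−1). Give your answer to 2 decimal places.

A: (112−1)·17.95² = 111·322.2025 = 35764.4775
B: (118−1)·16.80² = 117·282.24 = 33022.08
C: (105−1)·11.54² = 104·133.1716 = 13849.8464
D: (19−1)·8.21² = 18·67.4041 = 1213.2738
E: (76−1)·6.34² = 75·40.1956 = 3014.67
Numerator = 86864.3477; denominator = Σ(nₕ−1) = 425.
s²ₚ = 86864.3477/425 = 204.3867... → 204.39.

204.39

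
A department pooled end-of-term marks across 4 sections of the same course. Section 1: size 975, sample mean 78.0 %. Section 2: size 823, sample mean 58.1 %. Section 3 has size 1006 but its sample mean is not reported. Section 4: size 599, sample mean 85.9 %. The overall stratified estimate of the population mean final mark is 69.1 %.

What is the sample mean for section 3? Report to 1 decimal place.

N = 975 + 823 + 1006 + 599 = 3403.
Overall total = μ·N = 69.1·3403 = 235147.3.
Subtract the known strata: 975·78.0 + 823·58.1 + 599·85.9 = 175320.4.
Remaining total for section 3: 235147.3 − 175320.4 = 59826.9.
Divide by its size: 59826.9 / 1006 = 59.470... → 59.5.

59.5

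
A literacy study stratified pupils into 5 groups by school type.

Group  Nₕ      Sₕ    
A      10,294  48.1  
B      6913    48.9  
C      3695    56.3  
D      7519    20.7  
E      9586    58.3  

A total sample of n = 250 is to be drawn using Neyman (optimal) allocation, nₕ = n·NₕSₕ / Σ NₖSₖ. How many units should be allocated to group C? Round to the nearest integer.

30

Σ NₕSₕ = 10294·48.1 + 6913·48.9 + 3695·56.3 + 7519·20.7 + 9586·58.3 = 1755722.7.
Share for C: 208028.5/1755722.7 = 0.11849.
n_C = 250 × 0.11849 = 29.621... → 30.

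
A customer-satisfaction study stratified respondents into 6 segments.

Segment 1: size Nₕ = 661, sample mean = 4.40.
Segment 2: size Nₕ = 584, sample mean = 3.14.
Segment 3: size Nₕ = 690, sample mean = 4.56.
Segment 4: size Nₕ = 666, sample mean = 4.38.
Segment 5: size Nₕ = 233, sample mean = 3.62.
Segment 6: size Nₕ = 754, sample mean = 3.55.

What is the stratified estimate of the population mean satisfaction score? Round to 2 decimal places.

3.99

N = 3588; weights Wₕ = Nₕ/N = (0.1842, 0.1628, 0.1923, 0.1856, 0.0649, 0.2101).
x̄_st = Σ Wₕ·x̄ₕ = 0.1842·4.40 + 0.1628·3.14 + 0.1923·4.56 + 0.1856·4.38 + 0.0649·3.62 + 0.2101·3.55 ≈ 3.9927...
→ 3.99.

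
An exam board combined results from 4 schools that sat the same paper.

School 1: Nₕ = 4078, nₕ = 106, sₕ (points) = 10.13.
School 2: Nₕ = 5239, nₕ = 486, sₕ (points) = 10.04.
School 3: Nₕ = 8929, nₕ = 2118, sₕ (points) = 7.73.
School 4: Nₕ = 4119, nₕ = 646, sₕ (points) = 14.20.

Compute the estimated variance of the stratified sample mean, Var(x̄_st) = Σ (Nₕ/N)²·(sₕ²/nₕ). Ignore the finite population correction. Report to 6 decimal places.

N = 22365; Wₕ = Nₕ/N.
school 1: (4078/22365)²·10.13²/106 = 0.032186197
school 2: (5239/22365)²·10.04²/486 = 0.011381255
school 3: (8929/22365)²·7.73²/2118 = 0.004496772
school 4: (4119/22365)²·14.20²/646 = 0.010587415
Sum = 0.058651639 → 0.058652.

0.058652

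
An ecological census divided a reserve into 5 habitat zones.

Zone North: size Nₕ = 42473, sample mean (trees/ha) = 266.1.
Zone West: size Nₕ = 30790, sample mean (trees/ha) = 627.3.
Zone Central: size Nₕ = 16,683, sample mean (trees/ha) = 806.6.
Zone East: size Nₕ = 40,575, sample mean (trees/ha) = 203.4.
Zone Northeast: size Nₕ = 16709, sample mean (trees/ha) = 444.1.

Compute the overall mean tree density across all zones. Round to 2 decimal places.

x̄_st = (Σ Nₕx̄ₕ) / (Σ Nₕ) = (42473·266.1 + 30790·627.3 + 16683·806.6 + 40575·203.4 + 16709·444.1) / 147230
= 59746562 / 147230 = 405.8043... → 405.80.

405.80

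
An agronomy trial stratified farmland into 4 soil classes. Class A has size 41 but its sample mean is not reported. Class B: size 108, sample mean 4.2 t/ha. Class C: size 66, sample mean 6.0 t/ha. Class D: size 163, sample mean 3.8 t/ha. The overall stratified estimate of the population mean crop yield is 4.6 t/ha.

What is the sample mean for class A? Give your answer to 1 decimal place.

N = 41 + 108 + 66 + 163 = 378.
Overall total = μ·N = 4.6·378 = 1738.8.
Subtract the known strata: 108·4.2 + 66·6.0 + 163·3.8 = 1469.
Remaining total for class A: 1738.8 − 1469 = 269.8.
Divide by its size: 269.8 / 41 = 6.580... → 6.6.

6.6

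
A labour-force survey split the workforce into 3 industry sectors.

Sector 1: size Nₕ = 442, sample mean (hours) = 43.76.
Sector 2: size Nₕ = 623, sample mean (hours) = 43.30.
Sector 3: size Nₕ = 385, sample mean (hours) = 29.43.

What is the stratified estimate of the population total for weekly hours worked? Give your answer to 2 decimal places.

Population total = Σ Nₕ·x̄ₕ (each stratum's size times its mean).
442·43.76 + 623·43.30 + 385·29.43 = 19341.92 + 26975.9 + 11330.55 = 57648.37.

57648.37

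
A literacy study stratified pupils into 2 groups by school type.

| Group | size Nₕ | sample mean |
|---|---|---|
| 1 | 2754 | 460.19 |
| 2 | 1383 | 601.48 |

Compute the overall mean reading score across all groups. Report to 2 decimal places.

507.42

N = 2754 + 1383 = 4137.
Weight each subgroup mean by Nₕ/N and sum.
Σ Nₕx̄ₕ = 2754·460.19 + 1383·601.48 = 1267363.26 + 831846.84 = 2099210.1.
Divide by N: 2099210.1 / 4137 = 507.4233... → 507.42.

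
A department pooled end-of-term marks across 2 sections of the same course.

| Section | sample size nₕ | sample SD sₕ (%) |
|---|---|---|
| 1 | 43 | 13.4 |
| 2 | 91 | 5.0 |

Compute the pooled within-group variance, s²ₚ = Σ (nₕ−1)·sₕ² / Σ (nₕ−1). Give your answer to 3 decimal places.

74.178

Degrees of freedom: 42 + 90 = 132.
Σ(nₕ−1)sₕ² = 42·179.56 + 90·25 = 9791.52.
s²ₚ = 9791.52 / 132 = 74.17818... → 74.178.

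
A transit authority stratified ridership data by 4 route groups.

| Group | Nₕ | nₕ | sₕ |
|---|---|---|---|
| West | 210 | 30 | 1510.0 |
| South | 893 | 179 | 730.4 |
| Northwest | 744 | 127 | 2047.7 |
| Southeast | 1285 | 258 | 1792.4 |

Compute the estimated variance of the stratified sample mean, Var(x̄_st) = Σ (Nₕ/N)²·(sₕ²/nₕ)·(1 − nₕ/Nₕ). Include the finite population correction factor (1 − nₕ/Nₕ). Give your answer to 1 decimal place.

N = 3132; Wₕ = Nₕ/N.
group West: (210/3132)²·1510.0²/30·(1 − 30/210) = 292.8741
group South: (893/3132)²·730.4²/179·(1 − 179/893) = 193.7201
group Northwest: (744/3132)²·2047.7²/127·(1 − 127/744) = 1545.0535
group Southeast: (1285/3132)²·1792.4²/258·(1 − 258/1285) = 1675.2523
Sum = 3706.9000 → 3706.9.

3706.9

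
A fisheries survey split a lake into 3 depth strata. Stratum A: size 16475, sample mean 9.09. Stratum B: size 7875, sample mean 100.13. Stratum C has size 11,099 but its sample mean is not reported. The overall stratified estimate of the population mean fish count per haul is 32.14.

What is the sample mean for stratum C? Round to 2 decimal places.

18.11

N = 16475 + 7875 + 11099 = 35449.
Overall total = μ·N = 32.14·35449 = 1139330.86.
Subtract the known strata: 16475·9.09 + 7875·100.13 = 938281.5.
Remaining total for stratum C: 1139330.86 − 938281.5 = 201049.36.
Divide by its size: 201049.36 / 11099 = 18.1142... → 18.11.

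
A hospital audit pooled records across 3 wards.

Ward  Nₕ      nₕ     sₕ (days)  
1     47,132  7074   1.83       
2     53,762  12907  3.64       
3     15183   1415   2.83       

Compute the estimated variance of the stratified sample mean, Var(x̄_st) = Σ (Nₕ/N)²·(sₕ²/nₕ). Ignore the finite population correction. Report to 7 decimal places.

N = 116077. Term for each stratum: Wₕ²sₕ²/nₕ.
Var(x̄_st) = 0.0000780506 + 0.0002202094 + 0.0000968365 = 0.0003950966 → 0.0003951.

0.0003951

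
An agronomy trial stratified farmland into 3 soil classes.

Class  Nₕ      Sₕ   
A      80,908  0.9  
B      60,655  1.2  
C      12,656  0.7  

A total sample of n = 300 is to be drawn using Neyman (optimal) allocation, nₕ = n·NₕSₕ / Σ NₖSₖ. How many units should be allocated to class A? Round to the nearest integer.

141

A: NₕSₕ = 80908·0.9 = 72817.2
B: NₕSₕ = 60655·1.2 = 72786
C: NₕSₕ = 12656·0.7 = 8859.2
Σ NₕSₕ = 154462.4.
n_A = 300·72817.2/154462.4 = 141.427... → 141.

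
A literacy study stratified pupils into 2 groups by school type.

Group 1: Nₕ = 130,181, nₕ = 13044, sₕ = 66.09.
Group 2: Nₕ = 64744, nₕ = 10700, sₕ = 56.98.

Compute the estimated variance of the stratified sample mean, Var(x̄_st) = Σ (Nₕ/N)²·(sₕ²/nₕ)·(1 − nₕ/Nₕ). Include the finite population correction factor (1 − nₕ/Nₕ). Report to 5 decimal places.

N = 194925; Wₕ = Nₕ/N.
group 1: (130181/194925)²·66.09²/13044·(1 − 13044/130181) = 0.13439012
group 2: (64744/194925)²·56.98²/10700·(1 − 10700/64744) = 0.02794300
Sum = 0.16233312 → 0.16233.

0.16233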